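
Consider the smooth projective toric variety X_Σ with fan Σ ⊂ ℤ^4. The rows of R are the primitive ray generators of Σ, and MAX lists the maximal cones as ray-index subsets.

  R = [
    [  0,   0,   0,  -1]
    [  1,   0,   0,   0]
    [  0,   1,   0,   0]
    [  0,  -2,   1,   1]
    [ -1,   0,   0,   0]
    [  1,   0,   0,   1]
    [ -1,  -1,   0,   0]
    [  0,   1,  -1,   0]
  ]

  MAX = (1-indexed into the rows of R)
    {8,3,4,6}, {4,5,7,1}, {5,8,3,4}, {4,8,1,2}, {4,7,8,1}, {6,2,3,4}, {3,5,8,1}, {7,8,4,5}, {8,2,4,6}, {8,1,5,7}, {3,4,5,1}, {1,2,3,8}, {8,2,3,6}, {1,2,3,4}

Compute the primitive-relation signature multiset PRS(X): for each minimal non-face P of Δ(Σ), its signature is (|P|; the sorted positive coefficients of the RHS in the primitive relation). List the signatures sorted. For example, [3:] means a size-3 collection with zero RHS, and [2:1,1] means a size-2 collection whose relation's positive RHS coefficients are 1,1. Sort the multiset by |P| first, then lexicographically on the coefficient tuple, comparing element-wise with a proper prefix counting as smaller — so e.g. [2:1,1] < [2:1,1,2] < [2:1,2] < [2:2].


|primitive collections| = 9. Relations:

  {2,5}:  v_{2} + v_{5} = 0 — sig = [2:]
  {1,6}:  v_{1} + v_{6} = v_{2} — sig = [2:1]
  {3,7}:  v_{3} + v_{7} = v_{5} — sig = [2:1]
  {6,7}:  v_{6} + v_{7} = v_{4} + v_{8} — sig = [2:1,1]
  {2,7}:  v_{2} + v_{7} = v_{1} + v_{4} + v_{8} — sig = [2:1,1,1]
  {5,6}:  v_{5} + v_{6} = v_{3} + v_{4} + v_{8} — sig = [2:1,1,1]
  {1,3,4,8}:  v_{1} + v_{3} + v_{4} + v_{8} = 0 — sig = [4:]
  {1,4,5,8}:  v_{1} + v_{4} + v_{5} + v_{8} = v_{7} — sig = [4:1]
  {2,3,4,8}:  v_{2} + v_{3} + v_{4} + v_{8} = v_{6} — sig = [4:1]

so the primitive-relation signature multiset is
    [2:]
    [2:1]
    [2:1]
    [2:1,1]
    [2:1,1,1]
    [2:1,1,1]
    [4:]
    [4:1]
    [4:1]


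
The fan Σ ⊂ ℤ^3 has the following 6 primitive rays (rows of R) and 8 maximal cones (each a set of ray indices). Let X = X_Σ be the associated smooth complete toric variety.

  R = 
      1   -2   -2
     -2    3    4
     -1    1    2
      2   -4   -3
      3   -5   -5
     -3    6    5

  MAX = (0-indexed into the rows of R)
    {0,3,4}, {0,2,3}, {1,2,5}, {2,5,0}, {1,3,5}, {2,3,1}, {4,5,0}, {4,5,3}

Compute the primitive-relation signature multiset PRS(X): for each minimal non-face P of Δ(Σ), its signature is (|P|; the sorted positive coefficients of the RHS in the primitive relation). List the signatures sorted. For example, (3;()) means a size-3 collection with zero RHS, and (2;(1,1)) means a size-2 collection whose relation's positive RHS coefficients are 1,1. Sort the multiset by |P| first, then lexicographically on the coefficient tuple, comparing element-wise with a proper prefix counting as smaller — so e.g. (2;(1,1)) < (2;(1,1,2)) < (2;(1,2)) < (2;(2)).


5 collections generate NE(X_Σ); each relation:

  {0,1}:  v_{0} + v_{1} = v_{2}  ⇒ sig = (2;(1))
  {2,4}:  v_{2} + v_{4} = v_{3}  ⇒ sig = (2;(1))
  {1,4}:  v_{1} + v_{4} = 2·v_{3} + v_{5}  ⇒ sig = (2;(1,2))
  {0,3,5}:  v_{0} + v_{3} + v_{5} = 0  ⇒ sig = (3;())
  {2,3,5}:  v_{2} + v_{3} + v_{5} = v_{1}  ⇒ sig = (3;(1))

Sorted signature multiset PRS(X):
    |P|=2: 3 collections, coeffs (1), (1), (1,2)
    |P|=3: 2 collections, coeffs (), (1)


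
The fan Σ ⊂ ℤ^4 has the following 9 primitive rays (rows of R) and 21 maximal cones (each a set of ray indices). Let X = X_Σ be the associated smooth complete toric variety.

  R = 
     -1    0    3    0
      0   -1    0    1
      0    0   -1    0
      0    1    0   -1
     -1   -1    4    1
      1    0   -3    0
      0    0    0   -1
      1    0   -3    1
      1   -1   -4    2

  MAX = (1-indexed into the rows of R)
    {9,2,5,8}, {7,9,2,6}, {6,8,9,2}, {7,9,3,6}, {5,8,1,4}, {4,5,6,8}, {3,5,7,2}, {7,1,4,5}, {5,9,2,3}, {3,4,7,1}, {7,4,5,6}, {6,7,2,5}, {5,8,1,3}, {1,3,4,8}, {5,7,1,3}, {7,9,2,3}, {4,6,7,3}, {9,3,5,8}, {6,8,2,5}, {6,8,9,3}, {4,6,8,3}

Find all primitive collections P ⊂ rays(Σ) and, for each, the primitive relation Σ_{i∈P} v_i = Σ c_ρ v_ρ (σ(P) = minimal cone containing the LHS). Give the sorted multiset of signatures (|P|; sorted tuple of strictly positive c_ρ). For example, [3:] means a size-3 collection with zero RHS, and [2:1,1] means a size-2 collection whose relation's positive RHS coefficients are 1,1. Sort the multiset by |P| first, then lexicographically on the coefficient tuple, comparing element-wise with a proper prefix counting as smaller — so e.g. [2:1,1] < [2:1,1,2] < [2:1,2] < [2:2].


Δ(Σ) — 9 vertices, 12 min non-faces:

  • {1,6}:  v_{1} + v_{6} = 0 ; sig = [2:]
  • {2,4}:  v_{2} + v_{4} = 0 ; sig = [2:]
  • {7,8}:  v_{7} + v_{8} = v_{6} ; sig = [2:1]
  • {1,2}:  v_{1} + v_{2} = v_{3} + v_{5} ; sig = [2:1,1]
  • {4,9}:  v_{4} + v_{9} = v_{3} + v_{8} ; sig = [2:1,1]
  • {1,9}:  v_{1} + v_{9} = 2·v_{3} + v_{5} + v_{8} ; sig = [2:1,1,2]
  • {2,3,8}:  v_{2} + v_{3} + v_{8} = v_{9} ; sig = [3:1]
  • {3,4,5}:  v_{3} + v_{4} + v_{5} = v_{1} ; sig = [3:1]
  • {3,5,6}:  v_{3} + v_{5} + v_{6} = v_{2} ; sig = [3:1]
  • {2,3,6}:  v_{2} + v_{3} + v_{6} = v_{7} + v_{9} ; sig = [3:1,1]
  • {5,6,9}:  v_{5} + v_{6} + v_{9} = 2·v_{2} + v_{8} ; sig = [3:1,2]
  • {5,7,9}:  v_{5} + v_{7} + v_{9} = 2·v_{2} ; sig = [3:2]

Hence PRS(X_Σ) =
[[2:], [2:], [2:1], [2:1,1], [2:1,1], [2:1,1,2], [3:1], [3:1], [3:1], [3:1,1], [3:1,2], [3:2]]


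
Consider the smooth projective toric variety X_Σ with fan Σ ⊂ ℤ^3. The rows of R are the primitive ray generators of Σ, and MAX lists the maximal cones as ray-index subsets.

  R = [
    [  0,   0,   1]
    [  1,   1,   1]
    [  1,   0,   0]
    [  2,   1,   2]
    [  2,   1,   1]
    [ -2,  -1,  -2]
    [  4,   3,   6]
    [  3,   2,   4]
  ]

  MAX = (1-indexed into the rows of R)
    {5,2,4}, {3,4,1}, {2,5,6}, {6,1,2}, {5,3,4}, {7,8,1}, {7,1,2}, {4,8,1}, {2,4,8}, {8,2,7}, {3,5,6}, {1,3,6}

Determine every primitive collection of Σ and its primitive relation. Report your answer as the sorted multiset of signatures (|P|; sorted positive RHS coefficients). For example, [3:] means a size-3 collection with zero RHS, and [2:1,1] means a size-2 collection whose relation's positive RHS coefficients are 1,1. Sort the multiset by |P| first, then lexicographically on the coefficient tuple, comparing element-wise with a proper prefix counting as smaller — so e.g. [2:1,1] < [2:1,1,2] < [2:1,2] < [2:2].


12 collections generate NE(X_Σ); each relation:

  P={4,6}:  v_{4} + v_{6} = 0  so sig = [2:]
  P={1,5}:  v_{1} + v_{5} = v_{4}  so sig = [2:1]
  P={2,3}:  v_{2} + v_{3} = v_{5}  so sig = [2:1]
  P={3,7}:  v_{3} + v_{7} = v_{4} + v_{8}  so sig = [2:1,1]
  P={6,8}:  v_{6} + v_{8} = v_{1} + v_{2}  so sig = [2:1,1]
  P={5,7}:  v_{5} + v_{7} = v_{2} + v_{4} + v_{8}  so sig = [2:1,1,1]
  P={5,8}:  v_{5} + v_{8} = v_{2} + 2·v_{4}  so sig = [2:1,2]
  P={3,8}:  v_{3} + v_{8} = 2·v_{4}  so sig = [2:2]
  P={4,7}:  v_{4} + v_{7} = 2·v_{8}  so sig = [2:2]
  P={6,7}:  v_{6} + v_{7} = 2·v_{1} + 2·v_{2}  so sig = [2:2,2]
  P={1,2,4}:  v_{1} + v_{2} + v_{4} = v_{8}  so sig = [3:1]
  P={1,2,8}:  v_{1} + v_{2} + v_{8} = v_{7}  so sig = [3:1]

Signatures (|P|; sorted positive RHS coefficients), sorted:
{ [2:],  [2:1] ×2,  [2:1,1] ×2,  [2:1,1,1],  [2:1,2],  [2:2] ×2,  [2:2,2],  [3:1] ×2 }


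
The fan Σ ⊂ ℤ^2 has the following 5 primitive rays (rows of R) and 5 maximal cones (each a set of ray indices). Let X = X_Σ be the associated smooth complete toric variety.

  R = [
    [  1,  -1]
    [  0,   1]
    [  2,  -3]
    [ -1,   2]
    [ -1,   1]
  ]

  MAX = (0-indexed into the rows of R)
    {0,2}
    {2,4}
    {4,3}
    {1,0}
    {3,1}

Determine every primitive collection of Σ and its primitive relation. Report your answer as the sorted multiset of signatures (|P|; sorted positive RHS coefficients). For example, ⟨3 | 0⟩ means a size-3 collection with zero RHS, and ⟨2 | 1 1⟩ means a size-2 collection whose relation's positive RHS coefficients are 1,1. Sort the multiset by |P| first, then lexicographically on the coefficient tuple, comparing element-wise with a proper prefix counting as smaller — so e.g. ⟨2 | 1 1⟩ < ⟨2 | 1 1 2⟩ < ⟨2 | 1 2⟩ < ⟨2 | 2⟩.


The 5 primitive collections of Σ (r=5, n=2):

  P = {0,4}:  v_{0} + v_{4} = 0  →  sig = ⟨2 | 0⟩
  P = {0,3}:  v_{0} + v_{3} = v_{1}  →  sig = ⟨2 | 1⟩
  P = {1,4}:  v_{1} + v_{4} = v_{3}  →  sig = ⟨2 | 1⟩
  P = {2,3}:  v_{2} + v_{3} = v_{0}  →  sig = ⟨2 | 1⟩
  P = {1,2}:  v_{1} + v_{2} = 2·v_{0}  →  sig = ⟨2 | 2⟩

so the primitive-relation signature multiset is
    |P|=2: 5 collections, coeffs (), (1), (1), (1), (2)


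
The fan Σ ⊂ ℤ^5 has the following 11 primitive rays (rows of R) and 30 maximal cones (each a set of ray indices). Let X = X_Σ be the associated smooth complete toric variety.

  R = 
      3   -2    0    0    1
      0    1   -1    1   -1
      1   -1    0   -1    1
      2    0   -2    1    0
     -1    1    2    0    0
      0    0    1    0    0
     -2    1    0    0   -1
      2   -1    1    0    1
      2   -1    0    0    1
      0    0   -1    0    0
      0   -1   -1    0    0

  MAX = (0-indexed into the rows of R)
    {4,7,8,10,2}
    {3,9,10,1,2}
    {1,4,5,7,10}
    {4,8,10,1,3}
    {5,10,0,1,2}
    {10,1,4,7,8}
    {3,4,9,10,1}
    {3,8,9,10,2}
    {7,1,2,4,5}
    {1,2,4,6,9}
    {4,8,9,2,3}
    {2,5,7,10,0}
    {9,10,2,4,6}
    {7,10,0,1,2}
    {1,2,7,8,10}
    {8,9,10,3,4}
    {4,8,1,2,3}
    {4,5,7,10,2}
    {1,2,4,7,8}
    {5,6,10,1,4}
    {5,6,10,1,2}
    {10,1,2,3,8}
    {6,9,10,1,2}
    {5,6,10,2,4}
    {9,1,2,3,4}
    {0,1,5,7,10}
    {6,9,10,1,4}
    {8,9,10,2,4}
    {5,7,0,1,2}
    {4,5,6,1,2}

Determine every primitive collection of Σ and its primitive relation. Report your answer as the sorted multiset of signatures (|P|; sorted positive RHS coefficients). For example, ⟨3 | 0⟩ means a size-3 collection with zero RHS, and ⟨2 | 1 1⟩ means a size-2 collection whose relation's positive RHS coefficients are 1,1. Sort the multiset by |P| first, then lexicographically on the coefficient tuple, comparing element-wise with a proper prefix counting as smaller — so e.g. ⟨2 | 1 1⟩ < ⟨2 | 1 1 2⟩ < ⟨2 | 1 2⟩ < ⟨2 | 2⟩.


Δ(Σ) — 11 vertices, 17 min non-faces:

  P={5,9}:  v_{5} + v_{9} = 0  →  sig = ⟨2 | 0⟩
  P={6,8}:  v_{6} + v_{8} = 0  →  sig = ⟨2 | 0⟩
  P={5,8}:  v_{5} + v_{8} = v_{7}  →  sig = ⟨2 | 1⟩
  P={6,7}:  v_{6} + v_{7} = v_{5}  →  sig = ⟨2 | 1⟩
  P={7,9}:  v_{7} + v_{9} = v_{8}  →  sig = ⟨2 | 1⟩
  P={0,4}:  v_{0} + v_{4} = v_{5} + v_{7}  →  sig = ⟨2 | 1 1⟩
  P={3,5}:  v_{3} + v_{5} = v_{1} + v_{8}  →  sig = ⟨2 | 1 1⟩
  P={3,6}:  v_{3} + v_{6} = v_{1} + v_{9}  →  sig = ⟨2 | 1 1⟩
  P={0,9}:  v_{0} + v_{9} = v_{1} + v_{2} + v_{7} + v_{10}  →  sig = ⟨2 | 1 1 1 1⟩
  P={0,3}:  v_{0} + v_{3} = 2·v_{1} + v_{2} + v_{7} + v_{8} + v_{10}  →  sig = ⟨2 | 1 1 1 1 2⟩
  P={0,6}:  v_{0} + v_{6} = v_{1} + v_{2} + 2·v_{5} + v_{10}  →  sig = ⟨2 | 1 1 1 2⟩
  P={0,8}:  v_{0} + v_{8} = v_{1} + v_{2} + 2·v_{7} + v_{10}  →  sig = ⟨2 | 1 1 1 2⟩
  P={3,7}:  v_{3} + v_{7} = v_{1} + 2·v_{8}  →  sig = ⟨2 | 1 2⟩
  P={1,8,9}:  v_{1} + v_{8} + v_{9} = v_{3}  →  sig = ⟨3 | 1⟩
  P={1,2,4,10}:  v_{1} + v_{2} + v_{4} + v_{10} = 0  →  sig = ⟨4 | 0⟩
  P={2,3,4,10}:  v_{2} + v_{3} + v_{4} + v_{10} = v_{8} + v_{9}  →  sig = ⟨4 | 1 1⟩
  P={1,2,5,7,10}:  v_{1} + v_{2} + v_{5} + v_{7} + v_{10} = v_{0}  →  sig = ⟨5 | 1⟩

Signatures (|P|; sorted positive RHS coefficients), sorted:
    |P|=2: 13 collections, coeffs (), (), (1), (1), (1), (1,1), (1,1), (1,1), (1,1,1,1), (1,1,1,1,2), (1,1,1,2), (1,1,1,2), (1,2)
    |P|=3: 1 collection, coeffs (1)
    |P|=4: 2 collections, coeffs (), (1,1)
    |P|=5: 1 collection, coeffs (1)


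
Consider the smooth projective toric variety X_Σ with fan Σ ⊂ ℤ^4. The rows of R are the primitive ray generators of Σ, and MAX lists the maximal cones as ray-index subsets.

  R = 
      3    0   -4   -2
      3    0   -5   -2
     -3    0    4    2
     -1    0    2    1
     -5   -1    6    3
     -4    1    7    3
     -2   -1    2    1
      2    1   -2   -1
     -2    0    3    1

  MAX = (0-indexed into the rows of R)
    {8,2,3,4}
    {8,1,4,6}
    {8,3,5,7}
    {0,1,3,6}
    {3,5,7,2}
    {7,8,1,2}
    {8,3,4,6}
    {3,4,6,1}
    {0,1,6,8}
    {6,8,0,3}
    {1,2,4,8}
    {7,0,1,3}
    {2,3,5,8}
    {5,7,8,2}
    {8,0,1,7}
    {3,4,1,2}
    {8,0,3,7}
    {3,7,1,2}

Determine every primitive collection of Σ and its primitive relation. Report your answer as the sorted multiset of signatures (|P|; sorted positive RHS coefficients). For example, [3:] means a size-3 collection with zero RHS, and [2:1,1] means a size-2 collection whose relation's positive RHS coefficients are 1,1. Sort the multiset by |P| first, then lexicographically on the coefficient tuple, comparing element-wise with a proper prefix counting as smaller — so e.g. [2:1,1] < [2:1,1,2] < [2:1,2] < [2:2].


Δ(Σ) — 9 vertices, 11 min non-faces:

  {0,2}:  v_{0} + v_{2} = 0  so sig = [2:]
  {6,7}:  v_{6} + v_{7} = 0  so sig = [2:]
  {0,4}:  v_{0} + v_{4} = v_{6}  so sig = [2:1]
  {2,6}:  v_{2} + v_{6} = v_{4}  so sig = [2:1]
  {4,7}:  v_{4} + v_{7} = v_{2}  so sig = [2:1]
  {1,5}:  v_{1} + v_{5} = v_{2} + v_{7}  so sig = [2:1,1]
  {0,5}:  v_{0} + v_{5} = v_{3} + v_{7} + v_{8}  so sig = [2:1,1,1]
  {5,6}:  v_{5} + v_{6} = v_{2} + v_{3} + v_{8}  so sig = [2:1,1,1]
  {4,5}:  v_{4} + v_{5} = 2·v_{2} + v_{3} + v_{8}  so sig = [2:1,1,2]
  {1,3,8}:  v_{1} + v_{3} + v_{8} = 0  so sig = [3:]
  {2,3,7,8}:  v_{2} + v_{3} + v_{7} + v_{8} = v_{5}  so sig = [4:1]

Sorted signature multiset PRS(X):
[[2:], [2:], [2:1], [2:1], [2:1], [2:1,1], [2:1,1,1], [2:1,1,1], [2:1,1,2], [3:], [4:1]]


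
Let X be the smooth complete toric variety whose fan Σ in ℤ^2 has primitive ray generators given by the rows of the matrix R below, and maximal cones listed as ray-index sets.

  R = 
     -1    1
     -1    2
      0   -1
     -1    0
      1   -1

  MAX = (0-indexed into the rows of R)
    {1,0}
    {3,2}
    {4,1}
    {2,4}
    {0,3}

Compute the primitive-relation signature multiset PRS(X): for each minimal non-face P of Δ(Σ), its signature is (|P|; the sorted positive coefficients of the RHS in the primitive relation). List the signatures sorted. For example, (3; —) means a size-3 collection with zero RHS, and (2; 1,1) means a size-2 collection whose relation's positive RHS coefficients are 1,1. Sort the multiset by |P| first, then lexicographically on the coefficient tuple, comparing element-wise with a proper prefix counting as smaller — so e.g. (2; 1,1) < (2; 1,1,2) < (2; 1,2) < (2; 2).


The 5 primitive collections of Σ (r=5, n=2):

  P={0,4}:  v_{0} + v_{4} = 0 ; sig = (2; —)
  P={0,2}:  v_{0} + v_{2} = v_{3} ; sig = (2; 1)
  P={1,2}:  v_{1} + v_{2} = v_{0} ; sig = (2; 1)
  P={3,4}:  v_{3} + v_{4} = v_{2} ; sig = (2; 1)
  P={1,3}:  v_{1} + v_{3} = 2·v_{0} ; sig = (2; 2)

Hence PRS(X_Σ) =
[(2; —), (2; 1), (2; 1), (2; 1), (2; 2)]


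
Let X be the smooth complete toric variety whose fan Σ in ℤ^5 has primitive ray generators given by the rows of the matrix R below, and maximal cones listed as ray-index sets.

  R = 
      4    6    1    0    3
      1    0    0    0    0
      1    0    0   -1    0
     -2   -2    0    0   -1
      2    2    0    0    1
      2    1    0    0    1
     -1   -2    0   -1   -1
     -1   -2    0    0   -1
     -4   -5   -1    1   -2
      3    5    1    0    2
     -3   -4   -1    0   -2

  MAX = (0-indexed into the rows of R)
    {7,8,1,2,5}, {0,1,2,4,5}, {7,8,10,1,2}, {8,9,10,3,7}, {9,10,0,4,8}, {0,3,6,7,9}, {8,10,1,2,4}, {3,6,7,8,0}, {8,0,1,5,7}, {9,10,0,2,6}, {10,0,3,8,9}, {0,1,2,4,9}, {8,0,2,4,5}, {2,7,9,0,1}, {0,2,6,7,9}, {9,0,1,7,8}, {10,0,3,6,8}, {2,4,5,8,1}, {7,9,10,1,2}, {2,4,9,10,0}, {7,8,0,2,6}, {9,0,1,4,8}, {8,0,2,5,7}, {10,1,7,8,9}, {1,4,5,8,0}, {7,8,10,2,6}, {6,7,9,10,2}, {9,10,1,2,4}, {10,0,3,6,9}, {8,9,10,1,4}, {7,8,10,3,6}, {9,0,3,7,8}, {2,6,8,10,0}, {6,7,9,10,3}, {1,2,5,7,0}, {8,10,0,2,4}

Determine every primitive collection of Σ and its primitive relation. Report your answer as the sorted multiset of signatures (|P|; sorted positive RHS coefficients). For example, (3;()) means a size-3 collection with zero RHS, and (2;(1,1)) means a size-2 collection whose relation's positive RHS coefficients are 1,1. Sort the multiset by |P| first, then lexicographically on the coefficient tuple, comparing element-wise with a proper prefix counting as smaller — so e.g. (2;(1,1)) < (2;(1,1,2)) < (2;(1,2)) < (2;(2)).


|primitive collections| = 15. Relations:

  P = {3,4}:  v_{3} + v_{4} = 0  ⟹  sig = (2;())
  P = {1,3}:  v_{1} + v_{3} = v_{7}  ⟹  sig = (2;(1))
  P = {2,3}:  v_{2} + v_{3} = v_{6}  ⟹  sig = (2;(1))
  P = {4,6}:  v_{4} + v_{6} = v_{2}  ⟹  sig = (2;(1))
  P = {4,7}:  v_{4} + v_{7} = v_{1}  ⟹  sig = (2;(1))
  P = {1,6}:  v_{1} + v_{6} = v_{2} + v_{7}  ⟹  sig = (2;(1,1))
  P = {5,9}:  v_{5} + v_{9} = v_{0} + v_{1}  ⟹  sig = (2;(1,1))
  P = {5,10}:  v_{5} + v_{10} = v_{2} + v_{4} + v_{8}  ⟹  sig = (2;(1,1,1))
  P = {3,5}:  v_{3} + v_{5} = v_{0} + v_{2} + v_{7} + v_{8}  ⟹  sig = (2;(1,1,1,1))
  P = {5,6}:  v_{5} + v_{6} = v_{0} + 2·v_{2} + v_{7} + v_{8}  ⟹  sig = (2;(1,1,1,2))
  P = {0,7,10}:  v_{0} + v_{7} + v_{10} = 0  ⟹  sig = (3;())
  P = {2,8,9}:  v_{2} + v_{8} + v_{9} = 0  ⟹  sig = (3;())
  P = {0,1,10}:  v_{0} + v_{1} + v_{10} = v_{4}  ⟹  sig = (3;(1))
  P = {6,8,9}:  v_{6} + v_{8} + v_{9} = v_{3}  ⟹  sig = (3;(1))
  P = {0,1,2,8}:  v_{0} + v_{1} + v_{2} + v_{8} = v_{5}  ⟹  sig = (4;(1))

Sorted signature multiset PRS(X):
{ (2;()),  (2;(1)) ×4,  (2;(1,1)) ×2,  (2;(1,1,1)),  (2;(1,1,1,1)),  (2;(1,1,1,2)),  (3;()) ×2,  (3;(1)) ×2,  (4;(1)) }


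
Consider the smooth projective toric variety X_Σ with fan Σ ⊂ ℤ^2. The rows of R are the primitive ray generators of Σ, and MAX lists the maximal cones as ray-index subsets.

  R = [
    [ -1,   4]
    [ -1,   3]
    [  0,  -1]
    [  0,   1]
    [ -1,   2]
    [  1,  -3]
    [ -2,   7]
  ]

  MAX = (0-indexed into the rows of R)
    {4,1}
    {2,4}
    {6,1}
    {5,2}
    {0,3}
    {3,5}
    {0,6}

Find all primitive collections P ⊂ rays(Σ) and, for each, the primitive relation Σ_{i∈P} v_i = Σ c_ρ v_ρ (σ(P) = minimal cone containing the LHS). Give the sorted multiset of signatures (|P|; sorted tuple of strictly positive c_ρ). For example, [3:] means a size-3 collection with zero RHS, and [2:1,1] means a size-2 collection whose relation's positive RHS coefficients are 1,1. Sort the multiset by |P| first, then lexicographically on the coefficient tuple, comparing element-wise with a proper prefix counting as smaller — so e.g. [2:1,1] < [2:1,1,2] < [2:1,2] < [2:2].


14 minimal non-faces of Δ(Σ) (on 7 rays):

  P={1,5}:  v_{1} + v_{5} = 0  ⇒ sig = [2:]
  P={2,3}:  v_{2} + v_{3} = 0  ⇒ sig = [2:]
  P={0,1}:  v_{0} + v_{1} = v_{6}  ⇒ sig = [2:1]
  P={0,2}:  v_{0} + v_{2} = v_{1}  ⇒ sig = [2:1]
  P={0,5}:  v_{0} + v_{5} = v_{3}  ⇒ sig = [2:1]
  P={1,2}:  v_{1} + v_{2} = v_{4}  ⇒ sig = [2:1]
  P={1,3}:  v_{1} + v_{3} = v_{0}  ⇒ sig = [2:1]
  P={3,4}:  v_{3} + v_{4} = v_{1}  ⇒ sig = [2:1]
  P={4,5}:  v_{4} + v_{5} = v_{2}  ⇒ sig = [2:1]
  P={5,6}:  v_{5} + v_{6} = v_{0}  ⇒ sig = [2:1]
  P={0,4}:  v_{0} + v_{4} = 2·v_{1}  ⇒ sig = [2:2]
  P={2,6}:  v_{2} + v_{6} = 2·v_{1}  ⇒ sig = [2:2]
  P={3,6}:  v_{3} + v_{6} = 2·v_{0}  ⇒ sig = [2:2]
  P={4,6}:  v_{4} + v_{6} = 3·v_{1}  ⇒ sig = [2:3]

so the primitive-relation signature multiset is
    [2:]
    [2:]
    [2:1]
    [2:1]
    [2:1]
    [2:1]
    [2:1]
    [2:1]
    [2:1]
    [2:1]
    [2:2]
    [2:2]
    [2:2]
    [2:3]


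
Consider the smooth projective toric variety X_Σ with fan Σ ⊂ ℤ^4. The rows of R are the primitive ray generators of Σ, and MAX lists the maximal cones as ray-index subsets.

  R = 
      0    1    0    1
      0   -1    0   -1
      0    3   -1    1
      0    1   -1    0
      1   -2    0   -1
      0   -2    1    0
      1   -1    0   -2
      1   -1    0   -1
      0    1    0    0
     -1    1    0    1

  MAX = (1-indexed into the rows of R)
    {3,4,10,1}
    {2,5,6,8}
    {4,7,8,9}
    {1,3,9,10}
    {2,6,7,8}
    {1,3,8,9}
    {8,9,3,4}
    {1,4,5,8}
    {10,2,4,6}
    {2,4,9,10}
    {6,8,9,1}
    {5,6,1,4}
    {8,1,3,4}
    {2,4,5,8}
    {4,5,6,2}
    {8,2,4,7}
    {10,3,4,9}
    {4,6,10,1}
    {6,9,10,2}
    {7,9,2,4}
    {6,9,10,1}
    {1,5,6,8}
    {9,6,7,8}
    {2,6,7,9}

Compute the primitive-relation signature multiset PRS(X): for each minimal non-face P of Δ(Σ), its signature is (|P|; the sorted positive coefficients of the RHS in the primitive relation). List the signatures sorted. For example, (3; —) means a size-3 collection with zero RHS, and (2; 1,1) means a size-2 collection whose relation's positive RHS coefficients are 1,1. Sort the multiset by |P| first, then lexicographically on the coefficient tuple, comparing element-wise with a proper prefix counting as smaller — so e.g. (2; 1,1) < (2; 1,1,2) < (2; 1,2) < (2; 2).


|primitive collections| = 16. Relations:

  P={1,2}:  v_{1} + v_{2} = 0  so sig = (2; —)
  P={8,10}:  v_{8} + v_{10} = 0  so sig = (2; —)
  P={3,6}:  v_{3} + v_{6} = v_{1}  so sig = (2; 1)
  P={5,9}:  v_{5} + v_{9} = v_{8}  so sig = (2; 1)
  P={1,7}:  v_{1} + v_{7} = v_{8} + v_{9}  so sig = (2; 1,1)
  P={2,3}:  v_{2} + v_{3} = v_{4} + v_{9}  so sig = (2; 1,1)
  P={5,10}:  v_{5} + v_{10} = v_{4} + v_{6}  so sig = (2; 1,1)
  P={7,10}:  v_{7} + v_{10} = v_{2} + v_{9}  so sig = (2; 1,1)
  P={3,5}:  v_{3} + v_{5} = v_{1} + v_{4} + v_{8}  so sig = (2; 1,1,1)
  P={3,7}:  v_{3} + v_{7} = v_{4} + v_{8} + 2·v_{9}  so sig = (2; 1,1,2)
  P={5,7}:  v_{5} + v_{7} = v_{2} + 2·v_{8}  so sig = (2; 1,2)
  P={4,6,9}:  v_{4} + v_{6} + v_{9} = 0  so sig = (3; —)
  P={1,4,9}:  v_{1} + v_{4} + v_{9} = v_{3}  so sig = (3; 1)
  P={2,8,9}:  v_{2} + v_{8} + v_{9} = v_{7}  so sig = (3; 1)
  P={4,6,8}:  v_{4} + v_{6} + v_{8} = v_{5}  so sig = (3; 1)
  P={4,6,7}:  v_{4} + v_{6} + v_{7} = v_{2} + v_{8}  so sig = (3; 1,1)

Signatures (|P|; sorted positive RHS coefficients), sorted:
[(2; —), (2; —), (2; 1), (2; 1), (2; 1,1), (2; 1,1), (2; 1,1), (2; 1,1), (2; 1,1,1), (2; 1,1,2), (2; 1,2), (3; —), (3; 1), (3; 1), (3; 1), (3; 1,1)]


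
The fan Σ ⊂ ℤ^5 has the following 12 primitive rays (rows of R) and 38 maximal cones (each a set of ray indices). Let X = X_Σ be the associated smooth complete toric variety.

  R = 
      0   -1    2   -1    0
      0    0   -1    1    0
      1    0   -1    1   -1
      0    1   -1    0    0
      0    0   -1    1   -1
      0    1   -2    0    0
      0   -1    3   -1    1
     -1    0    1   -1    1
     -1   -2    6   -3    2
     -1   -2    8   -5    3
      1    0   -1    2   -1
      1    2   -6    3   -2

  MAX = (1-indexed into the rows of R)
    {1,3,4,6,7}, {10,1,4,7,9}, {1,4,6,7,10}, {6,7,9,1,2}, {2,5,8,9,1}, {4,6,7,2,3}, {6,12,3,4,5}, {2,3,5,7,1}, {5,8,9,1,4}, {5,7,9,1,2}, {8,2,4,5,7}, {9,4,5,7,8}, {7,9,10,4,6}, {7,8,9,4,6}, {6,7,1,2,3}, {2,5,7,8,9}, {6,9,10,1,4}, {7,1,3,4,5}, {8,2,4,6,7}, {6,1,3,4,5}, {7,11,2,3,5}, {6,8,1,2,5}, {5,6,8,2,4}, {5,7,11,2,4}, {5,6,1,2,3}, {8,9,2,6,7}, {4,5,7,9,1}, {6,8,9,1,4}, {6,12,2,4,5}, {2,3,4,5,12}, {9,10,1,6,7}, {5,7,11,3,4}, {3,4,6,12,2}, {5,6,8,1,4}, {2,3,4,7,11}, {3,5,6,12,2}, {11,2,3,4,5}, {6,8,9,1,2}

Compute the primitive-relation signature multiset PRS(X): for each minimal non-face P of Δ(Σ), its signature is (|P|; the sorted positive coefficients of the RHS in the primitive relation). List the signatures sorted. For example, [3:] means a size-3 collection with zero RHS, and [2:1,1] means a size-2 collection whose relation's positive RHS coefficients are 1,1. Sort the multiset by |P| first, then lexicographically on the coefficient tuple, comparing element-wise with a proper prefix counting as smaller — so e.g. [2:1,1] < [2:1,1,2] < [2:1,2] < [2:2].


The 25 primitive collections of Σ (r=12, n=5):

  {3,8}:  v_{3} + v_{8} = 0  ⟹  sig = [2:]
  {9,12}:  v_{9} + v_{12} = 0  ⟹  sig = [2:]
  {3,9}:  v_{3} + v_{9} = v_{1} + v_{7}  ⟹  sig = [2:1,1]
  {1,11}:  v_{1} + v_{11} = v_{3} + v_{5} + v_{7}  ⟹  sig = [2:1,1,1]
  {1,12}:  v_{1} + v_{12} = v_{3} + v_{5} + v_{6}  ⟹  sig = [2:1,1,1]
  {2,10}:  v_{2} + v_{10} = v_{6} + v_{7} + v_{9}  ⟹  sig = [2:1,1,1]
  {5,10}:  v_{5} + v_{10} = v_{1} + v_{4} + v_{9}  ⟹  sig = [2:1,1,1]
  {6,11}:  v_{6} + v_{11} = v_{2} + v_{3} + v_{4}  ⟹  sig = [2:1,1,1]
  {7,12}:  v_{7} + v_{12} = v_{2} + v_{3} + v_{4}  ⟹  sig = [2:1,1,1]
  {8,11}:  v_{8} + v_{11} = v_{2} + v_{4} + v_{5} + v_{7}  ⟹  sig = [2:1,1,1,1]
  {8,12}:  v_{8} + v_{12} = v_{2} + v_{4} + v_{5} + v_{6}  ⟹  sig = [2:1,1,1,1]
  {10,12}:  v_{10} + v_{12} = v_{1} + v_{4} + v_{6} + v_{7}  ⟹  sig = [2:1,1,1,1]
  {8,10}:  v_{8} + v_{10} = v_{4} + v_{6} + 2·v_{9}  ⟹  sig = [2:1,1,2]
  {10,11}:  v_{10} + v_{11} = v_{1} + v_{4} + 2·v_{7}  ⟹  sig = [2:1,1,2]
  {3,10}:  v_{3} + v_{10} = 2·v_{1} + v_{4} + v_{6} + 2·v_{7}  ⟹  sig = [2:1,1,2,2]
  {9,11}:  v_{9} + v_{11} = v_{5} + 2·v_{7}  ⟹  sig = [2:1,2]
  {11,12}:  v_{11} + v_{12} = 2·v_{2} + 2·v_{3} + 2·v_{4} + v_{5}  ⟹  sig = [2:1,2,2,2]
  {1,2,4}:  v_{1} + v_{2} + v_{4} = 0  ⟹  sig = [3:]
  {5,6,7}:  v_{5} + v_{6} + v_{7} = 0  ⟹  sig = [3:]
  {1,7,8}:  v_{1} + v_{7} + v_{8} = v_{9}  ⟹  sig = [3:1]
  {2,4,9}:  v_{2} + v_{4} + v_{9} = v_{7} + v_{8}  ⟹  sig = [3:1,1]
  {5,6,9}:  v_{5} + v_{6} + v_{9} = v_{1} + v_{8}  ⟹  sig = [3:1,1]
  {1,4,6,7,9}:  v_{1} + v_{4} + v_{6} + v_{7} + v_{9} = v_{10}  ⟹  sig = [5:1]
  {2,3,4,5,6}:  v_{2} + v_{3} + v_{4} + v_{5} + v_{6} = v_{12}  ⟹  sig = [5:1]
  {2,3,4,5,7}:  v_{2} + v_{3} + v_{4} + v_{5} + v_{7} = v_{11}  ⟹  sig = [5:1]

Signatures (|P|; sorted positive RHS coefficients), sorted:
    |P|=2: 17 collections, coeffs (), (), (1,1), (1,1,1), (1,1,1), (1,1,1), (1,1,1), (1,1,1), (1,1,1), (1,1,1,1), (1,1,1,1), (1,1,1,1), (1,1,2), (1,1,2), (1,1,2,2), (1,2), (1,2,2,2)
    |P|=3: 5 collections, coeffs (), (), (1), (1,1), (1,1)
    |P|=5: 3 collections, coeffs (1), (1), (1)


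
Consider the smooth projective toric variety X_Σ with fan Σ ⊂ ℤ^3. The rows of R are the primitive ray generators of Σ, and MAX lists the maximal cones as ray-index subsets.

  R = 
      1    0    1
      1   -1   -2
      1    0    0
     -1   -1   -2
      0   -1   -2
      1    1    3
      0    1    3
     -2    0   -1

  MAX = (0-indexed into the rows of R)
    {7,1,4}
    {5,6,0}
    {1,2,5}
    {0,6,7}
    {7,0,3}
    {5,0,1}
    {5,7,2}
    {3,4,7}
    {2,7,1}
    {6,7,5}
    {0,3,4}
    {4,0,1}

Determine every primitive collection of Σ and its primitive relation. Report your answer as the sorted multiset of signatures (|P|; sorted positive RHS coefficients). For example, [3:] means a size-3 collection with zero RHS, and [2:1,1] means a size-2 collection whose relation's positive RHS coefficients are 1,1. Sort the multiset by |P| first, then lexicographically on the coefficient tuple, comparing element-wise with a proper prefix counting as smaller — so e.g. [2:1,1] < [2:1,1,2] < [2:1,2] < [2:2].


The 14 primitive collections of Σ (r=8, n=3):

  • {1,6}:  v_{1} + v_{6} = v_{0}  ⟹  sig = [2:1]
  • {2,3}:  v_{2} + v_{3} = v_{4}  ⟹  sig = [2:1]
  • {2,4}:  v_{2} + v_{4} = v_{1}  ⟹  sig = [2:1]
  • {2,6}:  v_{2} + v_{6} = v_{5}  ⟹  sig = [2:1]
  • {4,5}:  v_{4} + v_{5} = v_{0}  ⟹  sig = [2:1]
  • {0,2}:  v_{0} + v_{2} = v_{1} + v_{5}  ⟹  sig = [2:1,1]
  • {3,5}:  v_{3} + v_{5} = 2·v_{0} + v_{7}  ⟹  sig = [2:1,2]
  • {4,6}:  v_{4} + v_{6} = 2·v_{0} + v_{7}  ⟹  sig = [2:1,2]
  • {1,3}:  v_{1} + v_{3} = 2·v_{4}  ⟹  sig = [2:2]
  • {3,6}:  v_{3} + v_{6} = 3·v_{0} + 2·v_{7}  ⟹  sig = [2:2,3]
  • {1,5,7}:  v_{1} + v_{5} + v_{7} = 0  ⟹  sig = [3:]
  • {0,1,7}:  v_{0} + v_{1} + v_{7} = v_{4}  ⟹  sig = [3:1]
  • {0,4,7}:  v_{0} + v_{4} + v_{7} = v_{3}  ⟹  sig = [3:1]
  • {0,5,7}:  v_{0} + v_{5} + v_{7} = v_{6}  ⟹  sig = [3:1]

Hence PRS(X_Σ) =
    |P|=2: 10 collections, coeffs (1), (1), (1), (1), (1), (1,1), (1,2), (1,2), (2), (2,3)
    |P|=3: 4 collections, coeffs (), (1), (1), (1)


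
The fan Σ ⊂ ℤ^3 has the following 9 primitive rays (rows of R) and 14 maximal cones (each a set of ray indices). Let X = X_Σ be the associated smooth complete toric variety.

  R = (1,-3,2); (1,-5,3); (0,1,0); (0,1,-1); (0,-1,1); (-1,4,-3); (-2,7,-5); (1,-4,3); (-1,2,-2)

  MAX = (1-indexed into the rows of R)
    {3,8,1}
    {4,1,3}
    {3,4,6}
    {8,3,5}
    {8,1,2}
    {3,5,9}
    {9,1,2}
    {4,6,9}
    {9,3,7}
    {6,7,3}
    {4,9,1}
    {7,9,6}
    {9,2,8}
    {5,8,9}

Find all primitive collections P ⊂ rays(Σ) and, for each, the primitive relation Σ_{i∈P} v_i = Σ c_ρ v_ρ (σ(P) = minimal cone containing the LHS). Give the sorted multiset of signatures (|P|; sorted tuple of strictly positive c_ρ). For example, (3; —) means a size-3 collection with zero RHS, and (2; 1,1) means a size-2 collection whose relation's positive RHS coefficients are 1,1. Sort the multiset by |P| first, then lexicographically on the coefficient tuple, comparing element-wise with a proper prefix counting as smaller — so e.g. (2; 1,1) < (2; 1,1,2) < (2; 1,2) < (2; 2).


Primitive collections (20):

  • {4,5}:  v_{4} + v_{5} = 0 ; sig = (2; —)
  • {6,8}:  v_{6} + v_{8} = 0 ; sig = (2; —)
  • {1,5}:  v_{1} + v_{5} = v_{8} ; sig = (2; 1)
  • {1,6}:  v_{1} + v_{6} = v_{4} ; sig = (2; 1)
  • {1,7}:  v_{1} + v_{7} = v_{6} ; sig = (2; 1)
  • {2,3}:  v_{2} + v_{3} = v_{8} ; sig = (2; 1)
  • {2,7}:  v_{2} + v_{7} = v_{9} ; sig = (2; 1)
  • {4,8}:  v_{4} + v_{8} = v_{1} ; sig = (2; 1)
  • {2,6}:  v_{2} + v_{6} = v_{1} + v_{9} ; sig = (2; 1,1)
  • {5,6}:  v_{5} + v_{6} = v_{3} + v_{9} ; sig = (2; 1,1)
  • {7,8}:  v_{7} + v_{8} = v_{3} + v_{9} ; sig = (2; 1,1)
  • {2,4}:  v_{2} + v_{4} = 2·v_{1} + v_{9} ; sig = (2; 1,2)
  • {2,5}:  v_{2} + v_{5} = 2·v_{8} + v_{9} ; sig = (2; 1,2)
  • {4,7}:  v_{4} + v_{7} = 2·v_{6} ; sig = (2; 2)
  • {5,7}:  v_{5} + v_{7} = 2·v_{3} + 2·v_{9} ; sig = (2; 2,2)
  • {1,3,9}:  v_{1} + v_{3} + v_{9} = 0 ; sig = (3; —)
  • {1,8,9}:  v_{1} + v_{8} + v_{9} = v_{2} ; sig = (3; 1)
  • {3,4,9}:  v_{3} + v_{4} + v_{9} = v_{6} ; sig = (3; 1)
  • {3,6,9}:  v_{3} + v_{6} + v_{9} = v_{7} ; sig = (3; 1)
  • {3,8,9}:  v_{3} + v_{8} + v_{9} = v_{5} ; sig = (3; 1)

Signatures (|P|; sorted positive RHS coefficients), sorted:
{ (2; —) ×2,  (2; 1) ×6,  (2; 1,1) ×3,  (2; 1,2) ×2,  (2; 2),  (2; 2,2),  (3; —),  (3; 1) ×4 }


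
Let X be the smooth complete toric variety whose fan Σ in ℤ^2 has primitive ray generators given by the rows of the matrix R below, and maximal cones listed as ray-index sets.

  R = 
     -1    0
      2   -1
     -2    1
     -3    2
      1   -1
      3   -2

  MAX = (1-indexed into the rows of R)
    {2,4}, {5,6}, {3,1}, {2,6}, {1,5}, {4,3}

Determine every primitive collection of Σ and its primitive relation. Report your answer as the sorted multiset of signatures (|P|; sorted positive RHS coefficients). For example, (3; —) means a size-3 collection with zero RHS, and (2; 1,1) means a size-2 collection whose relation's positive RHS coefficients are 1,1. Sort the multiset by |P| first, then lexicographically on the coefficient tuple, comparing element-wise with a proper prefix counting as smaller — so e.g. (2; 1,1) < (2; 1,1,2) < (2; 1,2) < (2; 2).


Primitive collections (9):

  P={2,3}:  v_{2} + v_{3} = 0  so sig = (2; —)
  P={4,6}:  v_{4} + v_{6} = 0  so sig = (2; —)
  P={1,2}:  v_{1} + v_{2} = v_{5}  so sig = (2; 1)
  P={2,5}:  v_{2} + v_{5} = v_{6}  so sig = (2; 1)
  P={3,5}:  v_{3} + v_{5} = v_{1}  so sig = (2; 1)
  P={3,6}:  v_{3} + v_{6} = v_{5}  so sig = (2; 1)
  P={4,5}:  v_{4} + v_{5} = v_{3}  so sig = (2; 1)
  P={1,4}:  v_{1} + v_{4} = 2·v_{3}  so sig = (2; 2)
  P={1,6}:  v_{1} + v_{6} = 2·v_{5}  so sig = (2; 2)

Hence PRS(X_Σ) =
    (2; —)
    (2; —)
    (2; 1)
    (2; 1)
    (2; 1)
    (2; 1)
    (2; 1)
    (2; 2)
    (2; 2)


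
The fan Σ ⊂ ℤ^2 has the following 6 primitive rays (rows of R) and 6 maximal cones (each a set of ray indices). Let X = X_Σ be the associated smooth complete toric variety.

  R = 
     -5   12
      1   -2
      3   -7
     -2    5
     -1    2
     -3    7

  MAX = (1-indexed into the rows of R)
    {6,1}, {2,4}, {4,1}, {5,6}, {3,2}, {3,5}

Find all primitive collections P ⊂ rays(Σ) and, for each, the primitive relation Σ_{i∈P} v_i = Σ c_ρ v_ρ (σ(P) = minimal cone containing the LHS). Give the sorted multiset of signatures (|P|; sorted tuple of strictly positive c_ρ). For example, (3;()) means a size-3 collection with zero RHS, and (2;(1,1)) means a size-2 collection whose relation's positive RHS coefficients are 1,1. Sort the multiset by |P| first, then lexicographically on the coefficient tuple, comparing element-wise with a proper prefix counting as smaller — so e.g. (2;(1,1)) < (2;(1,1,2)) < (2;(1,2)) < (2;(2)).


9 collections generate NE(X_Σ); each relation:

  P={2,5}:  v_{2} + v_{5} = 0  →  sig = (2;())
  P={3,6}:  v_{3} + v_{6} = 0  →  sig = (2;())
  P={1,3}:  v_{1} + v_{3} = v_{4}  →  sig = (2;(1))
  P={2,6}:  v_{2} + v_{6} = v_{4}  →  sig = (2;(1))
  P={3,4}:  v_{3} + v_{4} = v_{2}  →  sig = (2;(1))
  P={4,5}:  v_{4} + v_{5} = v_{6}  →  sig = (2;(1))
  P={4,6}:  v_{4} + v_{6} = v_{1}  →  sig = (2;(1))
  P={1,2}:  v_{1} + v_{2} = 2·v_{4}  →  sig = (2;(2))
  P={1,5}:  v_{1} + v_{5} = 2·v_{6}  →  sig = (2;(2))

Sorted signature multiset PRS(X):
    (2;())
    (2;())
    (2;(1))
    (2;(1))
    (2;(1))
    (2;(1))
    (2;(1))
    (2;(2))
    (2;(2))


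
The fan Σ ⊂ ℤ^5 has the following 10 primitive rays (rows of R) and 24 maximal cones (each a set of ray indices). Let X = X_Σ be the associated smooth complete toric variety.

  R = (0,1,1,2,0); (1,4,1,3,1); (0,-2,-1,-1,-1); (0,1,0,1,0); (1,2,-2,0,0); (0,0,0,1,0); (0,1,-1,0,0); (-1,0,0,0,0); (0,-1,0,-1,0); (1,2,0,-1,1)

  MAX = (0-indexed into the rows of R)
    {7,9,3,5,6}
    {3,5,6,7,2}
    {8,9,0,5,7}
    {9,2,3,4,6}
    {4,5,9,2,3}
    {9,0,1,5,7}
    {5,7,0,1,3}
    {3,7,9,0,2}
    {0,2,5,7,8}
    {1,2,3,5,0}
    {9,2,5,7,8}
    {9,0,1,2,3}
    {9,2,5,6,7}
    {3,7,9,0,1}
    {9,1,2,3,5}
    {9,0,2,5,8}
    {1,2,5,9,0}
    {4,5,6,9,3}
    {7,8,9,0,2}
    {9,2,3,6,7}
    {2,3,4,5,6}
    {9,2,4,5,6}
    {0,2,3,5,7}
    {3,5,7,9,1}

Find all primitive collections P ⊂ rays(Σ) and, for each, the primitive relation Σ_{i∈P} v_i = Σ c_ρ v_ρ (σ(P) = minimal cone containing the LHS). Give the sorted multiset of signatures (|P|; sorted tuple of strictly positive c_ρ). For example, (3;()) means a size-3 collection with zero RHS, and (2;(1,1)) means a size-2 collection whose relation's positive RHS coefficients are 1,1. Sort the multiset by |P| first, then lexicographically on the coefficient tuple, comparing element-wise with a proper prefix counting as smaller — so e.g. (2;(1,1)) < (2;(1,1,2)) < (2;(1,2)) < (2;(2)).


The 14 primitive collections of Σ (r=10, n=5):

  {3,8}:  v_{3} + v_{8} = 0  →  sig = (2;())
  {1,8}:  v_{1} + v_{8} = v_{0} + v_{5} + v_{9}  →  sig = (2;(1,1,1))
  {4,8}:  v_{4} + v_{8} = v_{2} + v_{5} + v_{6} + v_{9}  →  sig = (2;(1,1,1,1))
  {6,8}:  v_{6} + v_{8} = v_{2} + v_{5} + v_{7} + v_{9}  →  sig = (2;(1,1,1,1))
  {0,4}:  v_{0} + v_{4} = v_{2} + 3·v_{3} + v_{5} + v_{9}  →  sig = (2;(1,1,1,3))
  {1,6}:  v_{1} + v_{6} = 3·v_{3} + v_{5} + v_{9}  →  sig = (2;(1,1,3))
  {1,4}:  v_{1} + v_{4} = v_{2} + 4·v_{3} + 2·v_{5} + 2·v_{9}  →  sig = (2;(1,2,2,4))
  {0,6}:  v_{0} + v_{6} = 2·v_{3}  →  sig = (2;(2))
  {4,7}:  v_{4} + v_{7} = 2·v_{6}  →  sig = (2;(2))
  {1,2,7}:  v_{1} + v_{2} + v_{7} = 2·v_{3}  →  sig = (3;(2))
  {0,3,5,9}:  v_{0} + v_{3} + v_{5} + v_{9} = v_{1}  →  sig = (4;(1))
  {0,2,5,7,9}:  v_{0} + v_{2} + v_{5} + v_{7} + v_{9} = v_{3}  →  sig = (5;(1))
  {2,3,5,6,9}:  v_{2} + v_{3} + v_{5} + v_{6} + v_{9} = v_{4}  →  sig = (5;(1))
  {2,3,5,7,9}:  v_{2} + v_{3} + v_{5} + v_{7} + v_{9} = v_{6}  →  sig = (5;(1))

Signatures (|P|; sorted positive RHS coefficients), sorted:
{ (2;()),  (2;(1,1,1)),  (2;(1,1,1,1)) ×2,  (2;(1,1,1,3)),  (2;(1,1,3)),  (2;(1,2,2,4)),  (2;(2)) ×2,  (3;(2)),  (4;(1)),  (5;(1)) ×3 }


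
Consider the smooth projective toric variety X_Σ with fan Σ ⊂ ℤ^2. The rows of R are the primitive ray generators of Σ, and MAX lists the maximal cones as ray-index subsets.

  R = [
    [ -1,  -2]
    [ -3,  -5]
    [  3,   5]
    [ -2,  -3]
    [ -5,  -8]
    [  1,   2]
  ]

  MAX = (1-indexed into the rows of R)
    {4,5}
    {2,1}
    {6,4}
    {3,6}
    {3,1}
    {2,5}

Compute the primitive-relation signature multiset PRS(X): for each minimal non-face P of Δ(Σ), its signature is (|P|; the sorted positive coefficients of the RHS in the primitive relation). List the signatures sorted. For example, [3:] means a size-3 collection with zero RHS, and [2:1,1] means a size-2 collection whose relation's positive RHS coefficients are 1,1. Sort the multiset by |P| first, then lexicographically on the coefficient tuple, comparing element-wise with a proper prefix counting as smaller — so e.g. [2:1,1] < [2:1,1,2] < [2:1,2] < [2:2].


Primitive collections (9):

  • {1,6}:  v_{1} + v_{6} = 0  ⟹  sig = [2:]
  • {2,3}:  v_{2} + v_{3} = 0  ⟹  sig = [2:]
  • {1,4}:  v_{1} + v_{4} = v_{2}  ⟹  sig = [2:1]
  • {2,4}:  v_{2} + v_{4} = v_{5}  ⟹  sig = [2:1]
  • {2,6}:  v_{2} + v_{6} = v_{4}  ⟹  sig = [2:1]
  • {3,4}:  v_{3} + v_{4} = v_{6}  ⟹  sig = [2:1]
  • {3,5}:  v_{3} + v_{5} = v_{4}  ⟹  sig = [2:1]
  • {1,5}:  v_{1} + v_{5} = 2·v_{2}  ⟹  sig = [2:2]
  • {5,6}:  v_{5} + v_{6} = 2·v_{4}  ⟹  sig = [2:2]

Sorted signature multiset PRS(X):
{ [2:] ×2,  [2:1] ×5,  [2:2] ×2 }


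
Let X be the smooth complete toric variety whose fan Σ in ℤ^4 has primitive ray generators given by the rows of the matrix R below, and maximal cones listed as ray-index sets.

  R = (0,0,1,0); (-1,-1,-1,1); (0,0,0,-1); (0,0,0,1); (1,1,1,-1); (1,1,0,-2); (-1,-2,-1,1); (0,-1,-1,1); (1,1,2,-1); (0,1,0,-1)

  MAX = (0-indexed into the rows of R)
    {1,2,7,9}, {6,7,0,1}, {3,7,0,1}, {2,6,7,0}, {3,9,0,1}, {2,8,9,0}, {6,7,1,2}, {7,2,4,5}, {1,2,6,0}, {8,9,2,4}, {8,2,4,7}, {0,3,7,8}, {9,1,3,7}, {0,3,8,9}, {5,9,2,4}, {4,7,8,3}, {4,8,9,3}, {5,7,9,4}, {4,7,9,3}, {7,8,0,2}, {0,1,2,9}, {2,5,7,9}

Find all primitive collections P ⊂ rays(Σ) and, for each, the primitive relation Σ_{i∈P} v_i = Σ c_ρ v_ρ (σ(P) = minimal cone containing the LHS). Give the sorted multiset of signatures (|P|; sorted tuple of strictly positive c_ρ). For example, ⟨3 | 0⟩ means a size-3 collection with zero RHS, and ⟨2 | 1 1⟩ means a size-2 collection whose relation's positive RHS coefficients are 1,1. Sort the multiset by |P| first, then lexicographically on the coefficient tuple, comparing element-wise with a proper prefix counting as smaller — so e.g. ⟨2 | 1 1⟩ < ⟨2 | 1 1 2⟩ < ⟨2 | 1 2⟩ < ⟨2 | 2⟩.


The 17 primitive collections of Σ (r=10, n=4):

  P = {1,4}:  v_{1} + v_{4} = 0  ⇒ sig = ⟨2 | 0⟩
  P = {2,3}:  v_{2} + v_{3} = 0  ⇒ sig = ⟨2 | 0⟩
  P = {0,4}:  v_{0} + v_{4} = v_{8}  ⇒ sig = ⟨2 | 1⟩
  P = {1,8}:  v_{1} + v_{8} = v_{0}  ⇒ sig = ⟨2 | 1⟩
  P = {0,5}:  v_{0} + v_{5} = v_{2} + v_{4}  ⇒ sig = ⟨2 | 1 1⟩
  P = {6,9}:  v_{6} + v_{9} = v_{1} + v_{2}  ⇒ sig = ⟨2 | 1 1⟩
  P = {1,5}:  v_{1} + v_{5} = v_{2} + v_{7} + v_{9}  ⇒ sig = ⟨2 | 1 1 1⟩
  P = {3,5}:  v_{3} + v_{5} = v_{4} + v_{7} + v_{9}  ⇒ sig = ⟨2 | 1 1 1⟩
  P = {3,6}:  v_{3} + v_{6} = v_{0} + v_{1} + v_{7}  ⇒ sig = ⟨2 | 1 1 1⟩
  P = {4,6}:  v_{4} + v_{6} = v_{0} + v_{2} + v_{7}  ⇒ sig = ⟨2 | 1 1 1⟩
  P = {6,8}:  v_{6} + v_{8} = 2·v_{0} + v_{2} + v_{7}  ⇒ sig = ⟨2 | 1 1 2⟩
  P = {5,6}:  v_{5} + v_{6} = 2·v_{2} + v_{7}  ⇒ sig = ⟨2 | 1 2⟩
  P = {5,8}:  v_{5} + v_{8} = v_{2} + 2·v_{4}  ⇒ sig = ⟨2 | 1 2⟩
  P = {0,7,9}:  v_{0} + v_{7} + v_{9} = 0  ⇒ sig = ⟨3 | 0⟩
  P = {7,8,9}:  v_{7} + v_{8} + v_{9} = v_{4}  ⇒ sig = ⟨3 | 1⟩
  P = {0,1,2,7}:  v_{0} + v_{1} + v_{2} + v_{7} = v_{6}  ⇒ sig = ⟨4 | 1⟩
  P = {2,4,7,9}:  v_{2} + v_{4} + v_{7} + v_{9} = v_{5}  ⇒ sig = ⟨4 | 1⟩

Hence PRS(X_Σ) =
{ ⟨2 | 0⟩ ×2,  ⟨2 | 1⟩ ×2,  ⟨2 | 1 1⟩ ×2,  ⟨2 | 1 1 1⟩ ×4,  ⟨2 | 1 1 2⟩,  ⟨2 | 1 2⟩ ×2,  ⟨3 | 0⟩,  ⟨3 | 1⟩,  ⟨4 | 1⟩ ×2 }
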